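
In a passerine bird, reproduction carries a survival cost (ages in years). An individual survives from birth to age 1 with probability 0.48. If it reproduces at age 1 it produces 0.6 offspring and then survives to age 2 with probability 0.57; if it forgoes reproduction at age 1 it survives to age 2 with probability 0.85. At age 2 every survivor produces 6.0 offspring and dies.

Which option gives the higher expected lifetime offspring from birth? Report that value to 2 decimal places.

2.45

breed at age 1: R₀ = 0.48 × (0.6 + 0.57 × 6.0) = 0.48 × 4.0200 = 1.9296
delay to age 2: R₀ = 0.48 × (0.85 × 6.0) = 0.48 × 5.1000 = 2.4480
Higher: delay to age 2 (2.4480).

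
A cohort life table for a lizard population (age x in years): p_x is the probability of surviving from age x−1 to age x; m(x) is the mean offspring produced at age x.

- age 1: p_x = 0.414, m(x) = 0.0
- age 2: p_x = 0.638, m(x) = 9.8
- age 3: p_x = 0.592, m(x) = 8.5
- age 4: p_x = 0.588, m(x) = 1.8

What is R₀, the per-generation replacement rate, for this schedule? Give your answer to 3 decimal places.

Survivorship from birth: l_x = p_1·p_2·…·p_x.
  l_1 = 0.41400
  l_2 = 0.26413
  l_3 = 0.15637
  l_4 = 0.09194
R₀ = Σ l_x m(x):
  age 1: 0.41400 × 0.0 = 0.0000
  age 2: 0.26413 × 9.8 = 2.5885
  age 3: 0.15637 × 8.5 = 1.3291
  age 4: 0.09194 × 1.8 = 0.1655
R₀ = 0.0000 + 2.5885 + 1.3291 + 0.1655 = 4.0831

4.083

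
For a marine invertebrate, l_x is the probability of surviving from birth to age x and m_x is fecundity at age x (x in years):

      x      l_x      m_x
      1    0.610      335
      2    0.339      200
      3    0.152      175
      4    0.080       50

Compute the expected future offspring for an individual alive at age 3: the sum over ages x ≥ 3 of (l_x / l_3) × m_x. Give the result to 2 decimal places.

l_3 = 0.152. Conditional survival from age 3 to x is l_x / l_3.
  x=3: (0.152/0.152) × 175 = 175.0000
  x=4: (0.080/0.152) × 50 = 26.3158
Sum = 175.0000 + 26.3158 = 201.3158

201.32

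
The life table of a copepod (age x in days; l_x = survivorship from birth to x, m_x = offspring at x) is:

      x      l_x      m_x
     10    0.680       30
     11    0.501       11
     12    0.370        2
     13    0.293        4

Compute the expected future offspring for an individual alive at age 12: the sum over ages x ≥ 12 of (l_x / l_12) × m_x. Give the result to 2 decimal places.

l_12 = 0.370. Conditional survival from age 12 to x is l_x / l_12.
  x=12: (0.370/0.370) × 2 = 2.0000
  x=13: (0.293/0.370) × 4 = 3.1676
Sum = 2.0000 + 3.1676 = 5.1676

5.17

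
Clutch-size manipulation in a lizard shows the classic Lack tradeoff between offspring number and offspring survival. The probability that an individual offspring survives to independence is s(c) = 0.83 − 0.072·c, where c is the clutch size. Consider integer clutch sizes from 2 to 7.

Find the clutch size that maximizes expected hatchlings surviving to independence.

Expected hatchlings surviving to independence = c × s(c):
  c=2: 2 × 0.686 = 1.372
  c=3: 3 × 0.614 = 1.842
  c=4: 4 × 0.542 = 2.168
  c=5: 5 × 0.470 = 2.350
  c=6: 6 × 0.398 = 2.388
  c=7: 7 × 0.326 = 2.282
Maximum at c = 6 (2.388 hatchlings surviving to independence).

6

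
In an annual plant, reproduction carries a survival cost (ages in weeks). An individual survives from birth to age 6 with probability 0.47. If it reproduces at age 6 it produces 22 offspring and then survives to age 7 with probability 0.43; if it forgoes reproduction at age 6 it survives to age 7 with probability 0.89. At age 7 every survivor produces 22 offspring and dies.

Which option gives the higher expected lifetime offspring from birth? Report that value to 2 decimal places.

14.79

breed at age 6: R₀ = 0.47 × (22 + 0.43 × 22) = 0.47 × 31.4600 = 14.7862
delay to age 7: R₀ = 0.47 × (0.89 × 22) = 0.47 × 19.5800 = 9.2026
Higher: breed at age 6 (14.7862).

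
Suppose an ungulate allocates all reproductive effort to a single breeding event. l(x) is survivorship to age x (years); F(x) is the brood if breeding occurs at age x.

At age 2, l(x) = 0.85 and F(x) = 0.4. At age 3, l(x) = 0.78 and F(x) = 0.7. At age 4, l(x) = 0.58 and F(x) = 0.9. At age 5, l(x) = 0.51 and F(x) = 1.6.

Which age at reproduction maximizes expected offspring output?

5

Expected offspring if breeding at age x = l(x) × F(x):
  age 2: 0.85 × 0.4 = 0.340
  age 3: 0.78 × 0.7 = 0.546
  age 4: 0.58 × 0.9 = 0.522
  age 5: 0.51 × 1.6 = 0.816
Maximum at age 5 (0.816).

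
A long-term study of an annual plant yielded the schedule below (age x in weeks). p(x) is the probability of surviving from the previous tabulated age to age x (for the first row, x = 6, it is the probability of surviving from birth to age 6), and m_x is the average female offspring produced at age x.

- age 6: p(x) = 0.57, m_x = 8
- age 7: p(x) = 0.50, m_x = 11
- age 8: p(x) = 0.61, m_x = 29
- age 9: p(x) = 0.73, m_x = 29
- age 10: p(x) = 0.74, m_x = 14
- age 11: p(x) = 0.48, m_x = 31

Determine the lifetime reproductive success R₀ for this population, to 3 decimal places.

19.129

Survivorship from birth: l_x = p_6·p_7·…·p_x.
  l_6 = 0.57000
  l_7 = 0.28500
  l_8 = 0.17385
  l_9 = 0.12691
  l_10 = 0.09391
  l_11 = 0.04508
R₀ = Σ l_x m_x:
  age 6: 0.57000 × 8 = 4.5600
  age 7: 0.28500 × 11 = 3.1350
  age 8: 0.17385 × 29 = 5.0416
  age 9: 0.12691 × 29 = 3.6804
  age 10: 0.09391 × 14 = 1.3147
  age 11: 0.04508 × 31 = 1.3975
R₀ = 4.5600 + 3.1350 + 5.0416 + 3.6804 + 1.3147 + 1.3975 = 19.1293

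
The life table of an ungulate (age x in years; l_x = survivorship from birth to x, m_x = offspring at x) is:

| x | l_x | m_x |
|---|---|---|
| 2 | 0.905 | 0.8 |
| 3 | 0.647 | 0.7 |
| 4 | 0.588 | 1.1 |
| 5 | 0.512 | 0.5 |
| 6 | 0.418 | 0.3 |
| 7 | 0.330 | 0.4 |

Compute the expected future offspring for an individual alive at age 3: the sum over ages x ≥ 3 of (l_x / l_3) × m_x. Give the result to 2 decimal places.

2.49

l_3 = 0.647. Conditional survival from age 3 to x is l_x / l_3.
  x=3: (0.647/0.647) × 0.7 = 0.7000
  x=4: (0.588/0.647) × 1.1 = 0.9997
  x=5: (0.512/0.647) × 0.5 = 0.3957
  x=6: (0.418/0.647) × 0.3 = 0.1938
  x=7: (0.330/0.647) × 0.4 = 0.2040
Sum = 0.7000 + 0.9997 + 0.3957 + 0.1938 + 0.2040 = 2.4932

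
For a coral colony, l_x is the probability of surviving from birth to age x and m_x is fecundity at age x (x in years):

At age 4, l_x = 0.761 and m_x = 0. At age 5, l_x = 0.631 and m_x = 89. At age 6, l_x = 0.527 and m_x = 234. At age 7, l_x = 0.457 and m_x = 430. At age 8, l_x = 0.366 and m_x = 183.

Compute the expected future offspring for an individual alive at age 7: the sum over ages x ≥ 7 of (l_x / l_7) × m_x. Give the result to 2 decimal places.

576.56

l_7 = 0.457. Conditional survival from age 7 to x is l_x / l_7.
  x=7: (0.457/0.457) × 430 = 430.0000
  x=8: (0.366/0.457) × 183 = 146.5602
Sum = 430.0000 + 146.5602 = 576.5602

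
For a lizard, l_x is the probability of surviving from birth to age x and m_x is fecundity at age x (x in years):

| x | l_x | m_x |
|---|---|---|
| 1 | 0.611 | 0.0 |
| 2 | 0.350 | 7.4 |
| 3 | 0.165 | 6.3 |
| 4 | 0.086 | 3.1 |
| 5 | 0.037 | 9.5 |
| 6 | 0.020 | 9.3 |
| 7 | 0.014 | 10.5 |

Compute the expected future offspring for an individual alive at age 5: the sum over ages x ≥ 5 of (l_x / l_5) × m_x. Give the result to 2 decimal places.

l_5 = 0.037. Conditional survival from age 5 to x is l_x / l_5.
  x=5: (0.037/0.037) × 9.5 = 9.5000
  x=6: (0.020/0.037) × 9.3 = 5.0270
  x=7: (0.014/0.037) × 10.5 = 3.9730
Sum = 9.5000 + 5.0270 + 3.9730 = 18.5000

18.50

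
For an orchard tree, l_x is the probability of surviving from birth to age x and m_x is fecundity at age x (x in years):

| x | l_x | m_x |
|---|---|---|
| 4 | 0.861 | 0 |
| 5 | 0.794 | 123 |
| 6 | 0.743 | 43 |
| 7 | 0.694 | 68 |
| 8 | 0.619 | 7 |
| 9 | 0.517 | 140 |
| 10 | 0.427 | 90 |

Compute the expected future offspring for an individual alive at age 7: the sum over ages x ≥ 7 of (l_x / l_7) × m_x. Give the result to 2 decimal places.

233.91

l_7 = 0.694. Conditional survival from age 7 to x is l_x / l_7.
  x=7: (0.694/0.694) × 68 = 68.0000
  x=8: (0.619/0.694) × 7 = 6.2435
  x=9: (0.517/0.694) × 140 = 104.2939
  x=10: (0.427/0.694) × 90 = 55.3746
Sum = 68.0000 + 6.2435 + 104.2939 + 55.3746 = 233.9121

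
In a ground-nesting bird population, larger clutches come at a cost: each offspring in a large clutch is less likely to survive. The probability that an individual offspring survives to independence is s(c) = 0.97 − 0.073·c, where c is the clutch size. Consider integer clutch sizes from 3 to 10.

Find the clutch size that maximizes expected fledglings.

7

Expected fledglings = c × s(c):
  c=3: 3 × 0.751 = 2.253
  c=4: 4 × 0.678 = 2.712
  c=5: 5 × 0.605 = 3.025
  c=6: 6 × 0.532 = 3.192
  c=7: 7 × 0.459 = 3.213
  c=8: 8 × 0.386 = 3.088
  c=9: 9 × 0.313 = 2.817
  c=10: 10 × 0.240 = 2.400
Maximum at c = 7 (3.213 fledglings).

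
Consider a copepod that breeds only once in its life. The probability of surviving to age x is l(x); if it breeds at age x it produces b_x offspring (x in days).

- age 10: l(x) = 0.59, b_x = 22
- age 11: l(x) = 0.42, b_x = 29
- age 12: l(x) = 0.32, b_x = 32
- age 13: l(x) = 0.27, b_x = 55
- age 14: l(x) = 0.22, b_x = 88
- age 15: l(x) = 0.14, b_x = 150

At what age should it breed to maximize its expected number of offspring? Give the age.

15

Expected offspring if breeding at age x = l(x) × b_x:
  age 10: 0.59 × 22 = 12.980
  age 11: 0.42 × 29 = 12.180
  age 12: 0.32 × 32 = 10.240
  age 13: 0.27 × 55 = 14.850
  age 14: 0.22 × 88 = 19.360
  age 15: 0.14 × 150 = 21.000
Maximum at age 15 (21.000).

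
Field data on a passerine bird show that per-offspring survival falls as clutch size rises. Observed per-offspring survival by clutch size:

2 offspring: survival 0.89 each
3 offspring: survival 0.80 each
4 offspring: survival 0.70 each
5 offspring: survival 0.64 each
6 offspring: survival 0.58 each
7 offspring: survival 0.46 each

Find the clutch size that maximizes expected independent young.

Expected independent young = c × s(c):
  c=2: 2 × 0.89 = 1.780
  c=3: 3 × 0.80 = 2.400
  c=4: 4 × 0.70 = 2.800
  c=5: 5 × 0.64 = 3.200
  c=6: 6 × 0.58 = 3.480
  c=7: 7 × 0.46 = 3.220
Maximum at c = 6 (3.480 independent young).

6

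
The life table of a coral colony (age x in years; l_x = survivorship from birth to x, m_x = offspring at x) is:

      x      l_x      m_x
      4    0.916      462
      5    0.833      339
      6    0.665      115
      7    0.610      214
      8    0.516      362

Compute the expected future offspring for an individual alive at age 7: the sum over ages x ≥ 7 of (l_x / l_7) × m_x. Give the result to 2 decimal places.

l_7 = 0.610. Conditional survival from age 7 to x is l_x / l_7.
  x=7: (0.610/0.610) × 214 = 214.0000
  x=8: (0.516/0.610) × 362 = 306.2164
Sum = 214.0000 + 306.2164 = 520.2164

520.22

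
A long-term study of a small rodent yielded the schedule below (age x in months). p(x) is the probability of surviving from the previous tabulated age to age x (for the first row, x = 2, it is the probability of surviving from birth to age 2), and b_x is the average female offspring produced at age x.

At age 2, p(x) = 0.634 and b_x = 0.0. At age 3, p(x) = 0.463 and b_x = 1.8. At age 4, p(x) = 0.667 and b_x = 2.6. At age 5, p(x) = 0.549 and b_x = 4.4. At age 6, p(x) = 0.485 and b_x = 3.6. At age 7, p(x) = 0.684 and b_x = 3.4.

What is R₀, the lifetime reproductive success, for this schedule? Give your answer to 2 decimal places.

1.82

Survivorship from birth: l_x = p_2·p_3·…·p_x.
  l_2 = 0.63400
  l_3 = 0.29354
  l_4 = 0.19579
  l_5 = 0.10749
  l_6 = 0.05213
  l_7 = 0.03566
R₀ = Σ l_x b_x:
  age 2: 0.63400 × 0.0 = 0.0000
  age 3: 0.29354 × 1.8 = 0.5284
  age 4: 0.19579 × 2.6 = 0.5091
  age 5: 0.10749 × 4.4 = 0.4730
  age 6: 0.05213 × 3.6 = 0.1877
  age 7: 0.03566 × 3.4 = 0.1212
R₀ = 0.0000 + 0.5284 + 0.5091 + 0.4730 + 0.1877 + 0.1212 = 1.8193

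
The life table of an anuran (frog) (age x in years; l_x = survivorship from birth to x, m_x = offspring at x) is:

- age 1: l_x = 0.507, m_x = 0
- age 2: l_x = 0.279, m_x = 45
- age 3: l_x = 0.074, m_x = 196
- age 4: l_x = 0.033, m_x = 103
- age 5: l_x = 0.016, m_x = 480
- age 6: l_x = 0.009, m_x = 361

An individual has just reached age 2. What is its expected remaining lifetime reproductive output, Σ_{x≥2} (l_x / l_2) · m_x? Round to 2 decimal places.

148.34

l_2 = 0.279. Conditional survival from age 2 to x is l_x / l_2.
  x=2: (0.279/0.279) × 45 = 45.0000
  x=3: (0.074/0.279) × 196 = 51.9857
  x=4: (0.033/0.279) × 103 = 12.1828
  x=5: (0.016/0.279) × 480 = 27.5269
  x=6: (0.009/0.279) × 361 = 11.6452
Sum = 45.0000 + 51.9857 + 12.1828 + 27.5269 + 11.6452 = 148.3405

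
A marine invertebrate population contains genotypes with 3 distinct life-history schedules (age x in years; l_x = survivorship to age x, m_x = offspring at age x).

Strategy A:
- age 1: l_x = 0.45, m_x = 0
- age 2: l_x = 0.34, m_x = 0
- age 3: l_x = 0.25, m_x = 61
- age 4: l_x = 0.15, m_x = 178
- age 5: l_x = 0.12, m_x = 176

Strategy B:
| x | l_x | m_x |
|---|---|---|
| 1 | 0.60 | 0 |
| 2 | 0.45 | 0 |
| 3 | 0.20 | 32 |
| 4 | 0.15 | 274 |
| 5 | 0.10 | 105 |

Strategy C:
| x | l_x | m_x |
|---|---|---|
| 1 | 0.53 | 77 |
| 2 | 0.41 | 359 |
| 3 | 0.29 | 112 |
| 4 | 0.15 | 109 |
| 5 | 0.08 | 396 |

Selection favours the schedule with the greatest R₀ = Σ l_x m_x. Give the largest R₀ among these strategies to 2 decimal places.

268.51

Strategy A: R₀ = 0.45×0 + 0.34×0 + 0.25×61 + 0.15×178 + 0.12×176 = 63.0700
Strategy B: R₀ = 0.60×0 + 0.45×0 + 0.20×32 + 0.15×274 + 0.10×105 = 58.0000
Strategy C: R₀ = 0.53×77 + 0.41×359 + 0.29×112 + 0.15×109 + 0.08×396 = 268.5100
Highest R₀: strategy C with 268.5100.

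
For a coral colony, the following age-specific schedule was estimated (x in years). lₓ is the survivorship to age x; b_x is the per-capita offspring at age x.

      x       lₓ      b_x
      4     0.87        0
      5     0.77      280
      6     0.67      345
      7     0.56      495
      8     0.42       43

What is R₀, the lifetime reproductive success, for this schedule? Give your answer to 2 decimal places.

R₀ = Σ lₓ b_x:
  age 4: 0.87 × 0 = 0.0000
  age 5: 0.77 × 280 = 215.6000
  age 6: 0.67 × 345 = 231.1500
  age 7: 0.56 × 495 = 277.2000
  age 8: 0.42 × 43 = 18.0600
R₀ = 0.0000 + 215.6000 + 231.1500 + 277.2000 + 18.0600 = 742.0100

742.01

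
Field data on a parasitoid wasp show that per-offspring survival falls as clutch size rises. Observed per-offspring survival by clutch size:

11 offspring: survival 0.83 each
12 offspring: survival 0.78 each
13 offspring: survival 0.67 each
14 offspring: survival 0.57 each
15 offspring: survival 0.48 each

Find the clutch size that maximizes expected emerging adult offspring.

12

Expected emerging adult offspring = c × s(c):
  c=11: 11 × 0.83 = 9.130
  c=12: 12 × 0.78 = 9.360
  c=13: 13 × 0.67 = 8.710
  c=14: 14 × 0.57 = 7.980
  c=15: 15 × 0.48 = 7.200
Maximum at c = 12 (9.360 emerging adult offspring).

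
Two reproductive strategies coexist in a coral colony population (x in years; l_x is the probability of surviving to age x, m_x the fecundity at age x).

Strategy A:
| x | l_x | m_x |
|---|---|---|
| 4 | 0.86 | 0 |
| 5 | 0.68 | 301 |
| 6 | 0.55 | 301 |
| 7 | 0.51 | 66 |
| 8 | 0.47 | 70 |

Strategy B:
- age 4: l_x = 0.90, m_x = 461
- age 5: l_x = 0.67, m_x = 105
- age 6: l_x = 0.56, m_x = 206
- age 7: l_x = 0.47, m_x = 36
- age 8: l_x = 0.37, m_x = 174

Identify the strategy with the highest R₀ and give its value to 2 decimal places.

681.91

Strategy A: R₀ = 0.86×0 + 0.68×301 + 0.55×301 + 0.51×66 + 0.47×70 = 436.7900
Strategy B: R₀ = 0.90×461 + 0.67×105 + 0.56×206 + 0.47×36 + 0.37×174 = 681.9100
Highest R₀: strategy B with 681.9100.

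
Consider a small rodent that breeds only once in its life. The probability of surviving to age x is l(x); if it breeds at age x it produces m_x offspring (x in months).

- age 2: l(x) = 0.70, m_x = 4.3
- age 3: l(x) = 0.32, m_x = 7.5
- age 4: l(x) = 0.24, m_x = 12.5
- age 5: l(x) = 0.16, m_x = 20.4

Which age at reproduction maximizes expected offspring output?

Expected offspring if breeding at age x = l(x) × m_x:
  age 2: 0.70 × 4.3 = 3.010
  age 3: 0.32 × 7.5 = 2.400
  age 4: 0.24 × 12.5 = 3.000
  age 5: 0.16 × 20.4 = 3.264
Maximum at age 5 (3.264).

5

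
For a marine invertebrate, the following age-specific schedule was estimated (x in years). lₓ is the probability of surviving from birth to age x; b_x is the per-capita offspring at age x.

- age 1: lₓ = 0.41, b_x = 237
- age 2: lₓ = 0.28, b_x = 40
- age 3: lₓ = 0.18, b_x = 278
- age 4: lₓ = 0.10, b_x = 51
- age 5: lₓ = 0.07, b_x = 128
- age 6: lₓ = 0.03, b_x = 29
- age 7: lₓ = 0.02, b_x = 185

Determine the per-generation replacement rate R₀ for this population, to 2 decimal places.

177.04

R₀ = Σ lₓ b_x:
  age 1: 0.41 × 237 = 97.1700
  age 2: 0.28 × 40 = 11.2000
  age 3: 0.18 × 278 = 50.0400
  age 4: 0.10 × 51 = 5.1000
  age 5: 0.07 × 128 = 8.9600
  age 6: 0.03 × 29 = 0.8700
  age 7: 0.02 × 185 = 3.7000
R₀ = 97.1700 + 11.2000 + 50.0400 + 5.1000 + 8.9600 + 0.8700 + 3.7000 = 177.0400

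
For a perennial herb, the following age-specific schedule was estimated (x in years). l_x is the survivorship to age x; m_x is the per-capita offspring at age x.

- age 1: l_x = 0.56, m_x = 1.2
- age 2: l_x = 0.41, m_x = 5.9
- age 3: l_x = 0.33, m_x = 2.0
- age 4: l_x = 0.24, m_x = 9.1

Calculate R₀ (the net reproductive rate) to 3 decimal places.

5.935

R₀ = Σ l_x m_x:
  age 1: 0.56 × 1.2 = 0.6720
  age 2: 0.41 × 5.9 = 2.4190
  age 3: 0.33 × 2.0 = 0.6600
  age 4: 0.24 × 9.1 = 2.1840
R₀ = 0.6720 + 2.4190 + 0.6600 + 2.1840 = 5.9350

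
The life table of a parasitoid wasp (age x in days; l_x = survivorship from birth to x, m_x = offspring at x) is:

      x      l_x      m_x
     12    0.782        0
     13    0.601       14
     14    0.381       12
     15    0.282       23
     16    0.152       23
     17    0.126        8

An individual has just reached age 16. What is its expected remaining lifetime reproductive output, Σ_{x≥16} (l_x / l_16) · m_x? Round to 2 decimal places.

l_16 = 0.152. Conditional survival from age 16 to x is l_x / l_16.
  x=16: (0.152/0.152) × 23 = 23.0000
  x=17: (0.126/0.152) × 8 = 6.6316
Sum = 23.0000 + 6.6316 = 29.6316

29.63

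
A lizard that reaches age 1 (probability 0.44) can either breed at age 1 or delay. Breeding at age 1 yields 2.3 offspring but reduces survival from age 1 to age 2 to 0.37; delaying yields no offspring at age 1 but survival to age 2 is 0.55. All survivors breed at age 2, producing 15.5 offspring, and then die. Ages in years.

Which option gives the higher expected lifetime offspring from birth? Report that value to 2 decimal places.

breed at age 1: R₀ = 0.44 × (2.3 + 0.37 × 15.5) = 0.44 × 8.0350 = 3.5354
delay to age 2: R₀ = 0.44 × (0.55 × 15.5) = 0.44 × 8.5250 = 3.7510
Higher: delay to age 2 (3.7510).

3.75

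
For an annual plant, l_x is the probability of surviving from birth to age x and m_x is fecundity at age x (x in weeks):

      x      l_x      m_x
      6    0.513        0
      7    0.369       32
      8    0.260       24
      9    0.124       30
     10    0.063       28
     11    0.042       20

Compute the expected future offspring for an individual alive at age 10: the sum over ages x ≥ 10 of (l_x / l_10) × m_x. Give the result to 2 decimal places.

l_10 = 0.063. Conditional survival from age 10 to x is l_x / l_10.
  x=10: (0.063/0.063) × 28 = 28.0000
  x=11: (0.042/0.063) × 20 = 13.3333
Sum = 28.0000 + 13.3333 = 41.3333

41.33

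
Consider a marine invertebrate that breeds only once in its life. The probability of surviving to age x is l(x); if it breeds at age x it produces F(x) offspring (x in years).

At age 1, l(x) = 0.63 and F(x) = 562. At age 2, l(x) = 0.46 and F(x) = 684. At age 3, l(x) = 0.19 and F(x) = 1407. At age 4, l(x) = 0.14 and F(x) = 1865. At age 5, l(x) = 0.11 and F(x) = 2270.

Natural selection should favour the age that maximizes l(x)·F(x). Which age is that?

1

Expected offspring if breeding at age x = l(x) × F(x):
  age 1: 0.63 × 562 = 354.060
  age 2: 0.46 × 684 = 314.640
  age 3: 0.19 × 1407 = 267.330
  age 4: 0.14 × 1865 = 261.100
  age 5: 0.11 × 2270 = 249.700
Maximum at age 1 (354.060).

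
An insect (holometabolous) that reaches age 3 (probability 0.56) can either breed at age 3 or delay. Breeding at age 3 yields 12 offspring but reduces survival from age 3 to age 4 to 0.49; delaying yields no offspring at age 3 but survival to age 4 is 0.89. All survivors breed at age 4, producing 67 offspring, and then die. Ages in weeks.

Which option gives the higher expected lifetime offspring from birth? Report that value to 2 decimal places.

33.39

breed at age 3: R₀ = 0.56 × (12 + 0.49 × 67) = 0.56 × 44.8300 = 25.1048
delay to age 4: R₀ = 0.56 × (0.89 × 67) = 0.56 × 59.6300 = 33.3928
Higher: delay to age 4 (33.3928).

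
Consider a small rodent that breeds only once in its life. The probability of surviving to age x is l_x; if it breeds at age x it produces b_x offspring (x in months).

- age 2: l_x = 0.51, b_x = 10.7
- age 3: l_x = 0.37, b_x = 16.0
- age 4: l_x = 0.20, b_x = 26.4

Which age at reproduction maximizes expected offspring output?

Expected offspring if breeding at age x = l_x × b_x:
  age 2: 0.51 × 10.7 = 5.457
  age 3: 0.37 × 16.0 = 5.920
  age 4: 0.20 × 26.4 = 5.280
Maximum at age 3 (5.920).

3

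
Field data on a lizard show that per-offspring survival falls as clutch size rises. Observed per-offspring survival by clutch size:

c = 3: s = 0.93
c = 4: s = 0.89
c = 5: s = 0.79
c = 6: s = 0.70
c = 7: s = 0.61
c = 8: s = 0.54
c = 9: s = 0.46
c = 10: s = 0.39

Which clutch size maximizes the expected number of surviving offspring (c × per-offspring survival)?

8

Expected surviving offspring = c × s(c):
  c=3: 3 × 0.93 = 2.790
  c=4: 4 × 0.89 = 3.560
  c=5: 5 × 0.79 = 3.950
  c=6: 6 × 0.70 = 4.200
  c=7: 7 × 0.61 = 4.270
  c=8: 8 × 0.54 = 4.320
  c=9: 9 × 0.46 = 4.140
  c=10: 10 × 0.39 = 3.900
Maximum at c = 8 (4.320 surviving offspring).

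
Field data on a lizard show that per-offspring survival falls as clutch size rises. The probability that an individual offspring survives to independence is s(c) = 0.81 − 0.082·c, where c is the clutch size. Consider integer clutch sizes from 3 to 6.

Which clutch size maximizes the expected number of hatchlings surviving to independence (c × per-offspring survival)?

5

Expected hatchlings surviving to independence = c × s(c):
  c=3: 3 × 0.564 = 1.692
  c=4: 4 × 0.482 = 1.928
  c=5: 5 × 0.400 = 2.000
  c=6: 6 × 0.318 = 1.908
Maximum at c = 5 (2.000 hatchlings surviving to independence).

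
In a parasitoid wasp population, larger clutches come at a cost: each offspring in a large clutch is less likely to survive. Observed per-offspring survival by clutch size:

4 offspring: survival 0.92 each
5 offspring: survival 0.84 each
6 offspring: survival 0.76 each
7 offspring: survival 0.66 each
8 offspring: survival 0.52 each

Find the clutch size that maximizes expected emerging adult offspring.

Expected emerging adult offspring = c × s(c):
  c=4: 4 × 0.92 = 3.680
  c=5: 5 × 0.84 = 4.200
  c=6: 6 × 0.76 = 4.560
  c=7: 7 × 0.66 = 4.620
  c=8: 8 × 0.52 = 4.160
Maximum at c = 7 (4.620 emerging adult offspring).

7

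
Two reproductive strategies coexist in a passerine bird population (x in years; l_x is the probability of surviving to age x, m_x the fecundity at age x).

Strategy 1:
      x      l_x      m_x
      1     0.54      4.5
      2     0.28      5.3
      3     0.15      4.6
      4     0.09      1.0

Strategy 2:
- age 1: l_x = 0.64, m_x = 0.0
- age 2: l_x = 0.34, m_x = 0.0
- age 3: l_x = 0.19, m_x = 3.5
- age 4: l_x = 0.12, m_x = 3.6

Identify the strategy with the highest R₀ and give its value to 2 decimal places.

Strategy 1: R₀ = 0.54×4.5 + 0.28×5.3 + 0.15×4.6 + 0.09×1.0 = 4.6940
Strategy 2: R₀ = 0.64×0.0 + 0.34×0.0 + 0.19×3.5 + 0.12×3.6 = 1.0970
Highest R₀: strategy 1 with 4.6940.

4.69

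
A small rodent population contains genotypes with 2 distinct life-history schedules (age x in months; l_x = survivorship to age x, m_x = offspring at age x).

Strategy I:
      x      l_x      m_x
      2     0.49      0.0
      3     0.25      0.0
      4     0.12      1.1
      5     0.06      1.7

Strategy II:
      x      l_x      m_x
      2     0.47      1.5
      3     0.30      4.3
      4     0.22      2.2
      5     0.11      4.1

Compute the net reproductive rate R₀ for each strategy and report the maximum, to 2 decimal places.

Strategy I: R₀ = 0.49×0.0 + 0.25×0.0 + 0.12×1.1 + 0.06×1.7 = 0.2340
Strategy II: R₀ = 0.47×1.5 + 0.30×4.3 + 0.22×2.2 + 0.11×4.1 = 2.9300
Highest R₀: strategy II with 2.9300.

2.93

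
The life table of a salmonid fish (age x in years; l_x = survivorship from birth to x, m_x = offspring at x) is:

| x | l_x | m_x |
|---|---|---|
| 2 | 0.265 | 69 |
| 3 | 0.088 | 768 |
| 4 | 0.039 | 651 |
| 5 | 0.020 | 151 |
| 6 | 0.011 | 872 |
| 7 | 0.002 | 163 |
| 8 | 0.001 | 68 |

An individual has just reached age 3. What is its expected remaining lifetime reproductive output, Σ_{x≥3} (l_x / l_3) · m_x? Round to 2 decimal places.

1204.31

l_3 = 0.088. Conditional survival from age 3 to x is l_x / l_3.
  x=3: (0.088/0.088) × 768 = 768.0000
  x=4: (0.039/0.088) × 651 = 288.5114
  x=5: (0.020/0.088) × 151 = 34.3182
  x=6: (0.011/0.088) × 872 = 109.0000
  x=7: (0.002/0.088) × 163 = 3.7045
  x=8: (0.001/0.088) × 68 = 0.7727
Sum = 768.0000 + 288.5114 + 34.3182 + 109.0000 + 3.7045 + 0.7727 = 1204.3068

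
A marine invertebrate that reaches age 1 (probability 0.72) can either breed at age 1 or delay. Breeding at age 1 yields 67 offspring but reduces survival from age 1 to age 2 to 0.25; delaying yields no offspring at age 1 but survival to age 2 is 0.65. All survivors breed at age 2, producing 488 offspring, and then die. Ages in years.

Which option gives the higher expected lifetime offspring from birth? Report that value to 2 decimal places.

228.38

breed at age 1: R₀ = 0.72 × (67 + 0.25 × 488) = 0.72 × 189.0000 = 136.0800
delay to age 2: R₀ = 0.72 × (0.65 × 488) = 0.72 × 317.2000 = 228.3840
Higher: delay to age 2 (228.3840).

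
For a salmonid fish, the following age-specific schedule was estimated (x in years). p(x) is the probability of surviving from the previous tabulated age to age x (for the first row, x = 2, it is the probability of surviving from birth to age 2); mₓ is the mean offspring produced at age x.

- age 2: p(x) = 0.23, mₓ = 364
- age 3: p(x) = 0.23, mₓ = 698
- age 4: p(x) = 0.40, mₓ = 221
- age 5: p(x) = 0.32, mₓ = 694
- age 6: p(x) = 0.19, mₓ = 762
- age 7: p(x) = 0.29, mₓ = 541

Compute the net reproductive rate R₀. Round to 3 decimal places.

Survivorship from birth: l_x = p_2·p_3·…·p_x.
  l_2 = 0.23000
  l_3 = 0.05290
  l_4 = 0.02116
  l_5 = 0.00677
  l_6 = 0.00129
  l_7 = 0.00037
R₀ = Σ l_x mₓ:
  age 2: 0.23000 × 364 = 83.7200
  age 3: 0.05290 × 698 = 36.9242
  age 4: 0.02116 × 221 = 4.6764
  age 5: 0.00677 × 694 = 4.6984
  age 6: 0.00129 × 762 = 0.9830
  age 7: 0.00037 × 541 = 0.2002
R₀ = 83.7200 + 36.9242 + 4.6764 + 4.6984 + 0.9830 + 0.2002 = 131.2021

131.202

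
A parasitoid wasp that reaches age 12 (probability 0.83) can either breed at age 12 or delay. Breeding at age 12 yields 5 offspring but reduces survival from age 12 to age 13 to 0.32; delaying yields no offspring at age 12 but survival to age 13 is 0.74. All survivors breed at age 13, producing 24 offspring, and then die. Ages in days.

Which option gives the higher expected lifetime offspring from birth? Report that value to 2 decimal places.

14.74

breed at age 12: R₀ = 0.83 × (5 + 0.32 × 24) = 0.83 × 12.6800 = 10.5244
delay to age 13: R₀ = 0.83 × (0.74 × 24) = 0.83 × 17.7600 = 14.7408
Higher: delay to age 13 (14.7408).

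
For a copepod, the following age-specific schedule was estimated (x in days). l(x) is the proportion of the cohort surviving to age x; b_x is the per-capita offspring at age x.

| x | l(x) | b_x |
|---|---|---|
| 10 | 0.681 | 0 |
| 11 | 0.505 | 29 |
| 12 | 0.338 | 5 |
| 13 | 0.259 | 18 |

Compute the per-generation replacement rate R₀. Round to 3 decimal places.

R₀ = Σ l(x) b_x:
  age 10: 0.681 × 0 = 0.0000
  age 11: 0.505 × 29 = 14.6450
  age 12: 0.338 × 5 = 1.6900
  age 13: 0.259 × 18 = 4.6620
R₀ = 0.0000 + 14.6450 + 1.6900 + 4.6620 = 20.9970

20.997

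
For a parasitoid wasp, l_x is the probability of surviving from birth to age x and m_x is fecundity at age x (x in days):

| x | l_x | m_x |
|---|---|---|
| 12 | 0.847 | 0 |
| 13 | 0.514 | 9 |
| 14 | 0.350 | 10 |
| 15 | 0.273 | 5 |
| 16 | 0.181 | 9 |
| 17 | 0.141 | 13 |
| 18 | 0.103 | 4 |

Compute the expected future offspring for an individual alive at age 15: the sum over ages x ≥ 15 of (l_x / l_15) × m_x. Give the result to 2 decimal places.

l_15 = 0.273. Conditional survival from age 15 to x is l_x / l_15.
  x=15: (0.273/0.273) × 5 = 5.0000
  x=16: (0.181/0.273) × 9 = 5.9670
  x=17: (0.141/0.273) × 13 = 6.7143
  x=18: (0.103/0.273) × 4 = 1.5092
Sum = 5.0000 + 5.9670 + 6.7143 + 1.5092 = 19.1905

19.19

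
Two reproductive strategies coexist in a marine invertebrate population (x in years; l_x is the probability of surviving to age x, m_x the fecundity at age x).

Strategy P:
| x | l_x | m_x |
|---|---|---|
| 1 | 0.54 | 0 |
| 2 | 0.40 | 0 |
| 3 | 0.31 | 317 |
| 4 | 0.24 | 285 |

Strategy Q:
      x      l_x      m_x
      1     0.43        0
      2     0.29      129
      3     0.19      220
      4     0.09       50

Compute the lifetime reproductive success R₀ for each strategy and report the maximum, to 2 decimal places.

166.67

Strategy P: R₀ = 0.54×0 + 0.40×0 + 0.31×317 + 0.24×285 = 166.6700
Strategy Q: R₀ = 0.43×0 + 0.29×129 + 0.19×220 + 0.09×50 = 83.7100
Highest R₀: strategy P with 166.6700.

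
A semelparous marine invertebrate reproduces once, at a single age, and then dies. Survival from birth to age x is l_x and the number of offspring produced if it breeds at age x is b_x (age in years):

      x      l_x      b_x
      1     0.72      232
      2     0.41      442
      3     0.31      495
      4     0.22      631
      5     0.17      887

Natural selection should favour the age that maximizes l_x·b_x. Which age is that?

2

Expected offspring if breeding at age x = l_x × b_x:
  age 1: 0.72 × 232 = 167.040
  age 2: 0.41 × 442 = 181.220
  age 3: 0.31 × 495 = 153.450
  age 4: 0.22 × 631 = 138.820
  age 5: 0.17 × 887 = 150.790
Maximum at age 2 (181.220).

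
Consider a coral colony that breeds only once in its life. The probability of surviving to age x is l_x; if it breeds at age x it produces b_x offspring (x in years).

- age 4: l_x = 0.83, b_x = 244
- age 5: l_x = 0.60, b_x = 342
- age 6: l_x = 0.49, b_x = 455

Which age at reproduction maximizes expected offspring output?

Expected offspring if breeding at age x = l_x × b_x:
  age 4: 0.83 × 244 = 202.520
  age 5: 0.60 × 342 = 205.200
  age 6: 0.49 × 455 = 222.950
Maximum at age 6 (222.950).

6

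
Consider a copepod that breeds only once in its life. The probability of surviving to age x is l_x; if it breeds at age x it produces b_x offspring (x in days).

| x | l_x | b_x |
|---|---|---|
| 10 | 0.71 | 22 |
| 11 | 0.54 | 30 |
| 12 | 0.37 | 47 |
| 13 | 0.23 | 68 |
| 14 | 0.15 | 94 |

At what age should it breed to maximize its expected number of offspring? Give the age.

Expected offspring if breeding at age x = l_x × b_x:
  age 10: 0.71 × 22 = 15.620
  age 11: 0.54 × 30 = 16.200
  age 12: 0.37 × 47 = 17.390
  age 13: 0.23 × 68 = 15.640
  age 14: 0.15 × 94 = 14.100
Maximum at age 12 (17.390).

12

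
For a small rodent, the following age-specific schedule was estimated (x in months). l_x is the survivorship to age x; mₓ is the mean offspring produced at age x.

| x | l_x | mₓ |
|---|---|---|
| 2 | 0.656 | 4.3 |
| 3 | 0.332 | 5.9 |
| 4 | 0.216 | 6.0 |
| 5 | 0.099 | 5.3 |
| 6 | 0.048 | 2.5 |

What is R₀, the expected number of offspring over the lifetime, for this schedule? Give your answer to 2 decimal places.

6.72

R₀ = Σ l_x mₓ:
  age 2: 0.656 × 4.3 = 2.8208
  age 3: 0.332 × 5.9 = 1.9588
  age 4: 0.216 × 6.0 = 1.2960
  age 5: 0.099 × 5.3 = 0.5247
  age 6: 0.048 × 2.5 = 0.1200
R₀ = 2.8208 + 1.9588 + 1.2960 + 0.5247 + 0.1200 = 6.7203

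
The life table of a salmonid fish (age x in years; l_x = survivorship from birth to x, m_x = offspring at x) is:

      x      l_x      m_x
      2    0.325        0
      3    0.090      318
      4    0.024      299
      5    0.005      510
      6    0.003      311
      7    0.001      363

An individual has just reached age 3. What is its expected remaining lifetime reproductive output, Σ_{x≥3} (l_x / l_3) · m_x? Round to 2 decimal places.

l_3 = 0.090. Conditional survival from age 3 to x is l_x / l_3.
  x=3: (0.090/0.090) × 318 = 318.0000
  x=4: (0.024/0.090) × 299 = 79.7333
  x=5: (0.005/0.090) × 510 = 28.3333
  x=6: (0.003/0.090) × 311 = 10.3667
  x=7: (0.001/0.090) × 363 = 4.0333
Sum = 318.0000 + 79.7333 + 28.3333 + 10.3667 + 4.0333 = 440.4667

440.47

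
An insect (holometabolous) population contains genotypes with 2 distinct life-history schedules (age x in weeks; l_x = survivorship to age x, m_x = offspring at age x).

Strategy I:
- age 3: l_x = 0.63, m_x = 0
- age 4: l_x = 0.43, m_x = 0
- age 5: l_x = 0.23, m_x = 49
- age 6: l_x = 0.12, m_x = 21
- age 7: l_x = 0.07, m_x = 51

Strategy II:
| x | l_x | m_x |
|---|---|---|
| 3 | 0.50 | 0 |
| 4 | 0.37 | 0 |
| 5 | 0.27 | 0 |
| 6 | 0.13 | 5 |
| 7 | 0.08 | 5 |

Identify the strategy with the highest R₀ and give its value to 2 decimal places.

Strategy I: R₀ = 0.63×0 + 0.43×0 + 0.23×49 + 0.12×21 + 0.07×51 = 17.3600
Strategy II: R₀ = 0.50×0 + 0.37×0 + 0.27×0 + 0.13×5 + 0.08×5 = 1.0500
Highest R₀: strategy I with 17.3600.

17.36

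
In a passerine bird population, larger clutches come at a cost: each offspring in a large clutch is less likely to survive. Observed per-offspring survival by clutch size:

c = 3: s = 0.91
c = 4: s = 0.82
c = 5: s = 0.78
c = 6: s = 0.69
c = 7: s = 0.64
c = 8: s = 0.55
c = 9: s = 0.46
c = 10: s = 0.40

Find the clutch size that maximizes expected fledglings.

Expected fledglings = c × s(c):
  c=3: 3 × 0.91 = 2.730
  c=4: 4 × 0.82 = 3.280
  c=5: 5 × 0.78 = 3.900
  c=6: 6 × 0.69 = 4.140
  c=7: 7 × 0.64 = 4.480
  c=8: 8 × 0.55 = 4.400
  c=9: 9 × 0.46 = 4.140
  c=10: 10 × 0.40 = 4.000
Maximum at c = 7 (4.480 fledglings).

7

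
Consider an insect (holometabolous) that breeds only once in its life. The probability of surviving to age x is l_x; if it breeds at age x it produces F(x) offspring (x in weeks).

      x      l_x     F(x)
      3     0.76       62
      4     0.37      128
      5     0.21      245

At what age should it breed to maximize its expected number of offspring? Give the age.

Expected offspring if breeding at age x = l_x × F(x):
  age 3: 0.76 × 62 = 47.120
  age 4: 0.37 × 128 = 47.360
  age 5: 0.21 × 245 = 51.450
Maximum at age 5 (51.450).

5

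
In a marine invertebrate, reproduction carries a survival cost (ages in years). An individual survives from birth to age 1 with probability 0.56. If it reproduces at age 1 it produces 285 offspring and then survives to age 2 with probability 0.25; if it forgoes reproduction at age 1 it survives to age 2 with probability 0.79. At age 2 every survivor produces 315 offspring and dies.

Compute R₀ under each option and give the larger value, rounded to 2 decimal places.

203.70

breed at age 1: R₀ = 0.56 × (285 + 0.25 × 315) = 0.56 × 363.7500 = 203.7000
delay to age 2: R₀ = 0.56 × (0.79 × 315) = 0.56 × 248.8500 = 139.3560
Higher: breed at age 1 (203.7000).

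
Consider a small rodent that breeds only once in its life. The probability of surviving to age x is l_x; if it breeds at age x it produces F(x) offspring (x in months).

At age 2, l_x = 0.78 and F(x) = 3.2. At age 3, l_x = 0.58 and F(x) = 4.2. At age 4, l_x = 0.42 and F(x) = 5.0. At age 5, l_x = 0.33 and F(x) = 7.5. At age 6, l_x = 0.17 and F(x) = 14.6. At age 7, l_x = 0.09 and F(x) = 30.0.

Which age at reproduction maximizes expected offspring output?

7

Expected offspring if breeding at age x = l_x × F(x):
  age 2: 0.78 × 3.2 = 2.496
  age 3: 0.58 × 4.2 = 2.436
  age 4: 0.42 × 5.0 = 2.100
  age 5: 0.33 × 7.5 = 2.475
  age 6: 0.17 × 14.6 = 2.482
  age 7: 0.09 × 30.0 = 2.700
Maximum at age 7 (2.700).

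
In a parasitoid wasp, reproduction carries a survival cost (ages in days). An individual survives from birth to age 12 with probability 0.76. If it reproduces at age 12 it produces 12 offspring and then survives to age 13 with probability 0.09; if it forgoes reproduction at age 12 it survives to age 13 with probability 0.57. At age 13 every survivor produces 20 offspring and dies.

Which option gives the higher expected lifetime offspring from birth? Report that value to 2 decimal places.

breed at age 12: R₀ = 0.76 × (12 + 0.09 × 20) = 0.76 × 13.8000 = 10.4880
delay to age 13: R₀ = 0.76 × (0.57 × 20) = 0.76 × 11.4000 = 8.6640
Higher: breed at age 12 (10.4880).

10.49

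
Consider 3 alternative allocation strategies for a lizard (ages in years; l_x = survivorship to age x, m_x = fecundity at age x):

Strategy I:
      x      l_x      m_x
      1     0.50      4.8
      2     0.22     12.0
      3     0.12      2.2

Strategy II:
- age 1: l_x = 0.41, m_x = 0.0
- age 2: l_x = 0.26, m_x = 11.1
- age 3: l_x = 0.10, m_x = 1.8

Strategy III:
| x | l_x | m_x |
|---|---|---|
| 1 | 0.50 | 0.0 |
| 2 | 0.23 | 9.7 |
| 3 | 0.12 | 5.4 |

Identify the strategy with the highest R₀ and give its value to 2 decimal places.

Strategy I: R₀ = 0.50×4.8 + 0.22×12.0 + 0.12×2.2 = 5.3040
Strategy II: R₀ = 0.41×0.0 + 0.26×11.1 + 0.10×1.8 = 3.0660
Strategy III: R₀ = 0.50×0.0 + 0.23×9.7 + 0.12×5.4 = 2.8790
Highest R₀: strategy I with 5.3040.

5.30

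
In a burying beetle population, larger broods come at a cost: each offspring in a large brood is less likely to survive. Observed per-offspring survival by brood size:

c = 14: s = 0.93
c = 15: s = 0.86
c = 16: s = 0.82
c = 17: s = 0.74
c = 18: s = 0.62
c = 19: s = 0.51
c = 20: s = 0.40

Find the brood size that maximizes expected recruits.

16

Expected recruits = c × s(c):
  c=14: 14 × 0.93 = 13.020
  c=15: 15 × 0.86 = 12.900
  c=16: 16 × 0.82 = 13.120
  c=17: 17 × 0.74 = 12.580
  c=18: 18 × 0.62 = 11.160
  c=19: 19 × 0.51 = 9.690
  c=20: 20 × 0.40 = 8.000
Maximum at c = 16 (13.120 recruits).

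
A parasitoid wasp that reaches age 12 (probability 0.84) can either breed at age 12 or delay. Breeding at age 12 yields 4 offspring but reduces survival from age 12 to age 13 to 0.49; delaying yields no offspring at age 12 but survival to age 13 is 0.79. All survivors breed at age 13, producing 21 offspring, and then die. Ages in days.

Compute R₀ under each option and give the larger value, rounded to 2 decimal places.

breed at age 12: R₀ = 0.84 × (4 + 0.49 × 21) = 0.84 × 14.2900 = 12.0036
delay to age 13: R₀ = 0.84 × (0.79 × 21) = 0.84 × 16.5900 = 13.9356
Higher: delay to age 13 (13.9356).

13.94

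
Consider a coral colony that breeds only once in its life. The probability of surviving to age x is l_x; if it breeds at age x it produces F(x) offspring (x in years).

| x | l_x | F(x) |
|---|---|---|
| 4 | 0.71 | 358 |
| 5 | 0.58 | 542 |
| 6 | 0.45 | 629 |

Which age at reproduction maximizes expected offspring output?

Expected offspring if breeding at age x = l_x × F(x):
  age 4: 0.71 × 358 = 254.180
  age 5: 0.58 × 542 = 314.360
  age 6: 0.45 × 629 = 283.050
Maximum at age 5 (314.360).

5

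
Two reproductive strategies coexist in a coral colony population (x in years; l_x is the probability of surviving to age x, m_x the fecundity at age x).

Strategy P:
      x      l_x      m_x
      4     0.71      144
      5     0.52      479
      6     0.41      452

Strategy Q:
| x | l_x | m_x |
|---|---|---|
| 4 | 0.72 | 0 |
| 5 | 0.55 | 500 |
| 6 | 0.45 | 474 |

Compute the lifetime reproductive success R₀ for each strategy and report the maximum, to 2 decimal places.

536.64

Strategy P: R₀ = 0.71×144 + 0.52×479 + 0.41×452 = 536.6400
Strategy Q: R₀ = 0.72×0 + 0.55×500 + 0.45×474 = 488.3000
Highest R₀: strategy P with 536.6400.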